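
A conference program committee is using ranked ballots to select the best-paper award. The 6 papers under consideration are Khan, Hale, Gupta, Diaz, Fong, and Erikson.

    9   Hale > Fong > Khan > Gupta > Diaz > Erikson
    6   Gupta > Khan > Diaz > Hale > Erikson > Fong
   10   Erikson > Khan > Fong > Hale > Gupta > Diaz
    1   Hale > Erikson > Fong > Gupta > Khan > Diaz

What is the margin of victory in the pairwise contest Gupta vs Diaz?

Ballots ranking Gupta above Diaz: 9+6+10+1 = 26.
Ballots ranking Diaz above Gupta: 0.
Gupta wins 26–0, a margin of 26.

26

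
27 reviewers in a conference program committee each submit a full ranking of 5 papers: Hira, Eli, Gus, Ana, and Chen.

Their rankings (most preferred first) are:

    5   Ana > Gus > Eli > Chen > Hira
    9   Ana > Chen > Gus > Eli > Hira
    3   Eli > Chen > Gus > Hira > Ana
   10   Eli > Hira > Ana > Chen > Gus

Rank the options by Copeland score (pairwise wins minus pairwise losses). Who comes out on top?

Pairwise results:
  Hira vs Eli: Eli wins 27–0.
  Hira vs Gus: Gus wins 17–10.
  Hira vs Ana: Ana wins 14–13.
  Hira vs Chen: Chen wins 17–10.
  Eli vs Gus: Gus wins 14–13.
  Eli vs Ana: Ana wins 14–13.
  Eli vs Chen: Eli wins 18–9.
  Gus vs Ana: Ana wins 24–3.
  Gus vs Chen: Chen wins 22–5.
  Ana vs Chen: Ana wins 24–3.
Copeland scores (wins − losses):
  Hira: 0 − 4 = -4
  Eli: 2 − 2 = 0
  Gus: 2 − 2 = 0
  Ana: 4 − 0 = 4
  Chen: 2 − 2 = 0
Ana has the best Copeland score.

Ana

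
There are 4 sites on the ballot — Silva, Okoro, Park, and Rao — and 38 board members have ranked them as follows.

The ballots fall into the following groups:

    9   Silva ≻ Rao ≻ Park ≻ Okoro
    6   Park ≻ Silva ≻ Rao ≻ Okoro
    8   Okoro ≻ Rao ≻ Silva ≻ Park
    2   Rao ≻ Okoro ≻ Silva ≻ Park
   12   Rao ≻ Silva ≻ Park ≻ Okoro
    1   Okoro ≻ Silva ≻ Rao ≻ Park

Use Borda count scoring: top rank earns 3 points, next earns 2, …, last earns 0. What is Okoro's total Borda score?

Borda scores:
  Silva: 9·3 + 6·2 + 8·1 + 2·1 + 12·2 + 2 = 75
  Okoro: 9·0 + 6·0 + 8·3 + 2·2 + 12·0 + 3 = 31
  Park: 9·1 + 6·3 + 8·0 + 2·0 + 12·1 + 0 = 39
  Rao: 9·2 + 6·1 + 8·2 + 2·3 + 12·3 + 1 = 83

31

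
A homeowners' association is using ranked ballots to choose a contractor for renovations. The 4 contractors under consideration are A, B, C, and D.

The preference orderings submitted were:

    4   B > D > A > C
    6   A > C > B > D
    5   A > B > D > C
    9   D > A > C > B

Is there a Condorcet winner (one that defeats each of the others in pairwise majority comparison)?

No

Head-to-head results (24 voters total):
A vs B: A wins 20–4.
A vs C: A wins 24–0.
A vs D: D wins 13–11.
B vs C: C wins 15–9.
B vs D: B wins 15–9.
C vs D: D wins 18–6.
No candidate beats all others: A beats B beats D beats A, a majority cycle.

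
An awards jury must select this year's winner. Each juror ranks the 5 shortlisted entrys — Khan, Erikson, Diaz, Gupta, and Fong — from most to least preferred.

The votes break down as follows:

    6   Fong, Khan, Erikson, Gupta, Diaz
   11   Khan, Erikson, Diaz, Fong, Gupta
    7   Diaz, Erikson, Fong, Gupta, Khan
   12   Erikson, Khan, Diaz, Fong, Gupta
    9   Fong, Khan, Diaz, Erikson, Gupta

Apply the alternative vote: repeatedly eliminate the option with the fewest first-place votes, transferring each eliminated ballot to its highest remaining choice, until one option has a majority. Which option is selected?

Erikson

Round 1: Fong 15, Erikson 12, Khan 11, Diaz 7, Gupta 0. Gupta has the fewest and is eliminated.
Round 2: Fong 15, Erikson 12, Khan 11, Diaz 7. Diaz has the fewest and is eliminated.
Round 3: Erikson 19, Fong 15, Khan 11. Khan has the fewest and is eliminated.
Round 4: Erikson 30, Fong 15. Erikson has a majority.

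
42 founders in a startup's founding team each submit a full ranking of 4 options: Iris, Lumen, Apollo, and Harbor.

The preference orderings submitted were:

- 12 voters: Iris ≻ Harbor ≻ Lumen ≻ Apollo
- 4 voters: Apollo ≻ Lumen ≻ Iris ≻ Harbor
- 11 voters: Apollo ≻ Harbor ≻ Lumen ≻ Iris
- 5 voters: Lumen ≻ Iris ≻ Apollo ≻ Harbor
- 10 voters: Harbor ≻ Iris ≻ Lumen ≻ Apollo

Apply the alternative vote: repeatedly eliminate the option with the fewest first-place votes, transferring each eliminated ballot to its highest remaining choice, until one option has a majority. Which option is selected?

Iris

Round 1: Apollo 15, Iris 12, Harbor 10, Lumen 5. Lumen has the fewest and is eliminated.
Round 2: Iris 17, Apollo 15, Harbor 10. Harbor has the fewest and is eliminated.
Round 3: Iris 27, Apollo 15. Iris has a majority.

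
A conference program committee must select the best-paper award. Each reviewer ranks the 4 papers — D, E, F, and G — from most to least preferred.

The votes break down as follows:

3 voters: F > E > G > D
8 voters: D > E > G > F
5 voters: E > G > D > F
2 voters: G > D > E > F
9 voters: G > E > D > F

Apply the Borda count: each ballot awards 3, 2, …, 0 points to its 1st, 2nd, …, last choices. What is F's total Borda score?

Borda scores:
  D: 3·0 + 8·3 + 5·1 + 2·2 + 9·1 = 42
  E: 3·2 + 8·2 + 5·3 + 2·1 + 9·2 = 57
  F: 3·3 + 8·0 + 5·0 + 2·0 + 9·0 = 9
  G: 3·1 + 8·1 + 5·2 + 2·3 + 9·3 = 54

9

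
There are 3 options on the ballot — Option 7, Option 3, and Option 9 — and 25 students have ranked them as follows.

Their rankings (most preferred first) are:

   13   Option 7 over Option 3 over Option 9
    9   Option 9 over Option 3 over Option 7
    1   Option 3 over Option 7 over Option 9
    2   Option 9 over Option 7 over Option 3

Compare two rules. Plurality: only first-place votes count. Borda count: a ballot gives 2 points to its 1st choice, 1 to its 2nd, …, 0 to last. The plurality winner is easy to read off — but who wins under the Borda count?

Plurality first-place counts: Option 7 13, Option 3 1, Option 9 11 → Option 7.
Borda totals: Option 7 29, Option 3 24, Option 9 22 → Option 7.

Option 7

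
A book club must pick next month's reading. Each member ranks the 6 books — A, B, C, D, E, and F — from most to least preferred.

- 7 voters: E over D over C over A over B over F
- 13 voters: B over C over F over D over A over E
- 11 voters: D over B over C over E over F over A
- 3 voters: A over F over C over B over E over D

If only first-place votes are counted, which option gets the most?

B

First-place vote totals:
  A: 3
  B: 13
  C: 0
  D: 11
  E: 7
  F: 0
B has the most first-place votes.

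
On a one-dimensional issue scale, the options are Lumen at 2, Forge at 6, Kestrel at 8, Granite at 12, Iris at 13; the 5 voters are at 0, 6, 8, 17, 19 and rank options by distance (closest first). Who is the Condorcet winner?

With single-peaked preferences on a line, the Condorcet winner is the candidate closest to the median voter.
The median voter (position 8) is closest to Kestrel at 8.
Check: Kestrel vs Forge — voters closer to Kestrel: 3 of 5.

Kestrel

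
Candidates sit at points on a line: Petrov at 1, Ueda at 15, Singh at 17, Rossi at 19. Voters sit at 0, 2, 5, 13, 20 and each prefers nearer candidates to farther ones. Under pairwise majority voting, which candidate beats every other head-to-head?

Petrov

With single-peaked preferences on a line, the Condorcet winner is the candidate closest to the median voter.
The median voter (position 5) is closest to Petrov at 1.
Check: Petrov vs Rossi — voters closer to Petrov: 3 of 5.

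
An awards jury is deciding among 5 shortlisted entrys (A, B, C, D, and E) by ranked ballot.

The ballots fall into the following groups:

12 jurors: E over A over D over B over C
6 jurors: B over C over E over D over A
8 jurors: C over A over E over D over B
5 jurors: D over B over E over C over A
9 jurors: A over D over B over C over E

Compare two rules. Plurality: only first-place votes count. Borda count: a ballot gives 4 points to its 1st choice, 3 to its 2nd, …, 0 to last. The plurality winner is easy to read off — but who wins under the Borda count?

A

Plurality first-place counts: A 9, B 6, C 8, D 5, E 12 → E.
Borda totals: A 96, B 69, C 64, D 85, E 86 → A.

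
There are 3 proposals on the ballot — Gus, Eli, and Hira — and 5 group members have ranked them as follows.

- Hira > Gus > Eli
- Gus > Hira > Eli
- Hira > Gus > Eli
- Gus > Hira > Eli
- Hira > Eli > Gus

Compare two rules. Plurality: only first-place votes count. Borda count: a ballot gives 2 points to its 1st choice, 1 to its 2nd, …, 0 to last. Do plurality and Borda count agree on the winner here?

Plurality first-place counts: Gus 2, Eli 0, Hira 3 → Hira.
Borda totals: Gus 6, Eli 1, Hira 8 → Hira.
The two rules agree on Hira.

Yes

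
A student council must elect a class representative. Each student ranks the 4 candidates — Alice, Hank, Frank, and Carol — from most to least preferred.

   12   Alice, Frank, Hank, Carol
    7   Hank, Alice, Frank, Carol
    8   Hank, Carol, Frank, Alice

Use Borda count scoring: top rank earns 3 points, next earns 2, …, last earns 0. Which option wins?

Borda scores:
  Alice: 12·3 + 7·2 + 8·0 = 50
  Hank: 12·1 + 7·3 + 8·3 = 57
  Frank: 12·2 + 7·1 + 8·1 = 39
  Carol: 12·0 + 7·0 + 8·2 = 16
Hank has the highest total.

Hank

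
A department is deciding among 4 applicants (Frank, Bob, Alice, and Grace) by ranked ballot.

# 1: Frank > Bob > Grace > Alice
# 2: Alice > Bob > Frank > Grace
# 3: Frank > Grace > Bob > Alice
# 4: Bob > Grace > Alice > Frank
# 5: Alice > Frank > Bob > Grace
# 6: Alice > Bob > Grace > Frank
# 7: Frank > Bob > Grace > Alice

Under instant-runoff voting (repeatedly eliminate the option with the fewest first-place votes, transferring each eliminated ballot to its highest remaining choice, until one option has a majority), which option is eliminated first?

Grace

Round 1: Frank 3, Alice 3, Bob 1, Grace 0. Grace has the fewest and is eliminated.
Round 2: Frank 3, Alice 3, Bob 1. Bob has the fewest and is eliminated.
Round 3: Alice 4, Frank 3. Alice has a majority.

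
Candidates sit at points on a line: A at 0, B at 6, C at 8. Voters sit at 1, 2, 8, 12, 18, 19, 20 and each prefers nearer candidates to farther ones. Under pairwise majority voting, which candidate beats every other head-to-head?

C

With single-peaked preferences on a line, the Condorcet winner is the candidate closest to the median voter.
The median voter (position 12) is closest to C at 8.
Check: C vs A — voters closer to C: 5 of 7.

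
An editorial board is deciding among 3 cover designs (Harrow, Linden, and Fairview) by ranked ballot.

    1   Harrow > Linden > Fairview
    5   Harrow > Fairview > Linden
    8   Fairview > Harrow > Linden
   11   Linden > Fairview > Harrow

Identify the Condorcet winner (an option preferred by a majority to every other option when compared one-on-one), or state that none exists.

Fairview

Head-to-head results (25 voters total):
Harrow vs Linden: Harrow wins 14–11.
Harrow vs Fairview: Fairview wins 19–6.
Linden vs Fairview: Fairview wins 13–12.
Fairview beats each rival — Harrow (19–6), Linden (13–12) — so Fairview is the Condorcet winner.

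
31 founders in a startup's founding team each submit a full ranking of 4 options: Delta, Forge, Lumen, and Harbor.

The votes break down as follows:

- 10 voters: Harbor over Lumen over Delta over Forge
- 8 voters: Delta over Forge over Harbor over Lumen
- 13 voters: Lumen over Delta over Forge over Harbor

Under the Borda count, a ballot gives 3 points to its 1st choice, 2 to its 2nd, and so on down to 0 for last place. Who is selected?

Borda scores:
  Delta: 10·1 + 8·3 + 13·2 = 60
  Forge: 10·0 + 8·2 + 13·1 = 29
  Lumen: 10·2 + 8·0 + 13·3 = 59
  Harbor: 10·3 + 8·1 + 13·0 = 38
Delta has the highest total.

Delta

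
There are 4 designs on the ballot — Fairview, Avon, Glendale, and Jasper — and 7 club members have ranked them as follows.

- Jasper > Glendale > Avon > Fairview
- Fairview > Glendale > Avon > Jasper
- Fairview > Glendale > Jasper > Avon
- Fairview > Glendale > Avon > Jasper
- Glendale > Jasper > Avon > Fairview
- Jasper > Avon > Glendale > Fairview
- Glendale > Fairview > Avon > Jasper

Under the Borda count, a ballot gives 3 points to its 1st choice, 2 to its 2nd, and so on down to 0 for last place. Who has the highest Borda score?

Borda scores:
  Fairview: 0 + 3 + 3 + 3 + 0 + 0 + 2 = 11
  Avon: 1 + 1 + 0 + 1 + 1 + 2 + 1 = 7
  Glendale: 2 + 2 + 2 + 2 + 3 + 1 + 3 = 15
  Jasper: 3 + 0 + 1 + 0 + 2 + 3 + 0 = 9
Glendale has the highest total.

Glendale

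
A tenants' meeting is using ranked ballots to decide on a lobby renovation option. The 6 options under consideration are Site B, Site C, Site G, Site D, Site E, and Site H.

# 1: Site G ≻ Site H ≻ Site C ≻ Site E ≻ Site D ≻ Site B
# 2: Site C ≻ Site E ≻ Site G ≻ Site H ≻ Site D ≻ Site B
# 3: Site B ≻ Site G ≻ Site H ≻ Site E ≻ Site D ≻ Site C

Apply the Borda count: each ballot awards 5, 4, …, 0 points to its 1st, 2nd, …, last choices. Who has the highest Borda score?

Site G

Borda scores:
  Site B: 0 + 0 + 5 = 5
  Site C: 3 + 5 + 0 = 8
  Site G: 5 + 3 + 4 = 12
  Site D: 1 + 1 + 1 = 3
  Site E: 2 + 4 + 2 = 8
  Site H: 4 + 2 + 3 = 9
Site G has the highest total.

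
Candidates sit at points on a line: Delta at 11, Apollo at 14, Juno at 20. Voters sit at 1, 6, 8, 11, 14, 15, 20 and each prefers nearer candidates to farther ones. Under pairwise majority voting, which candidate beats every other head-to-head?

Delta

With single-peaked preferences on a line, the Condorcet winner is the candidate closest to the median voter.
The median voter (position 11) is closest to Delta at 11.
Check: Delta vs Juno — voters closer to Delta: 6 of 7.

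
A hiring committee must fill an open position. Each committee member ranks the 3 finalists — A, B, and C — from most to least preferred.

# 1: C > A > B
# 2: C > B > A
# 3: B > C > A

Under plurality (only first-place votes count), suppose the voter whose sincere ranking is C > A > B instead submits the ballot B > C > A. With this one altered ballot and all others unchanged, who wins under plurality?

First-place totals with the altered ballot: A 0, B 2, C 1.
The switch changes the winner from C to B.

B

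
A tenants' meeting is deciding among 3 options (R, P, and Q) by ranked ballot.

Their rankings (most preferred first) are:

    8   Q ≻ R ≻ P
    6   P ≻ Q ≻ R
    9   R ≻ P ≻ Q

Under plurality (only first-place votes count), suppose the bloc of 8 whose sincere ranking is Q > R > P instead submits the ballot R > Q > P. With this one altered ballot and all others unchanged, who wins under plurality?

R

First-place totals with the altered ballot: R 17, P 6, Q 0.
The winner is unchanged: still R.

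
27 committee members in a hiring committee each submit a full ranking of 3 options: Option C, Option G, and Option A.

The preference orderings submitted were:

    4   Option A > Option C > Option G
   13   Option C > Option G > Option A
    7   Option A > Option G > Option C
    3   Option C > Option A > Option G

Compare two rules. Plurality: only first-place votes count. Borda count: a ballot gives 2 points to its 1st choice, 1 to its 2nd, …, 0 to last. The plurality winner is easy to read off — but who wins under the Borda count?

Option C

Plurality first-place counts: Option C 16, Option G 0, Option A 11 → Option C.
Borda totals: Option C 36, Option G 20, Option A 25 → Option C.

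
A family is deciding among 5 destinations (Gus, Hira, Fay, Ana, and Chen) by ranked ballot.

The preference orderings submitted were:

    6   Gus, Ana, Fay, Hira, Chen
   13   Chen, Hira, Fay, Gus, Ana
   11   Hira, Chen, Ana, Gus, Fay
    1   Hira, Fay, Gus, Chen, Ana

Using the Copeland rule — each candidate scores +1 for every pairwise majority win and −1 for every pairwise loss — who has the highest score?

Hira

Pairwise results:
  Gus vs Hira: Hira wins 25–6.
  Gus vs Fay: Gus wins 17–14.
  Gus vs Ana: Gus wins 20–11.
  Gus vs Chen: Chen wins 24–7.
  Hira vs Fay: Hira wins 25–6.
  Hira vs Ana: Hira wins 25–6.
  Hira vs Chen: Hira wins 18–13.
  Fay vs Ana: Ana wins 17–14.
  Fay vs Chen: Chen wins 24–7.
  Ana vs Chen: Chen wins 25–6.
Copeland scores (wins − losses):
  Gus: 2 − 2 = 0
  Hira: 4 − 0 = 4
  Fay: 0 − 4 = -4
  Ana: 1 − 3 = -2
  Chen: 3 − 1 = 2
Hira has the best Copeland score.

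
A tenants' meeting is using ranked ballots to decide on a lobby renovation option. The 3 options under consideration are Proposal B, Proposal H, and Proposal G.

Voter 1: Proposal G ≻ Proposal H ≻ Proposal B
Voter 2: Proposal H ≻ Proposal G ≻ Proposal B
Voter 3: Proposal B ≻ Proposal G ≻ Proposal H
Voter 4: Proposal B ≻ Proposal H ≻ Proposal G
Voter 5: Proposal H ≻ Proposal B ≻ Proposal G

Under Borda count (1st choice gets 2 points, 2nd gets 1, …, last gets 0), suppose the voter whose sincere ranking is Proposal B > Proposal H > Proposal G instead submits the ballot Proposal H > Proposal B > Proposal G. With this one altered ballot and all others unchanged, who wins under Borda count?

Borda totals with the altered ballot: Proposal B 4, Proposal H 7, Proposal G 4.
The winner is unchanged: still Proposal H.

Proposal H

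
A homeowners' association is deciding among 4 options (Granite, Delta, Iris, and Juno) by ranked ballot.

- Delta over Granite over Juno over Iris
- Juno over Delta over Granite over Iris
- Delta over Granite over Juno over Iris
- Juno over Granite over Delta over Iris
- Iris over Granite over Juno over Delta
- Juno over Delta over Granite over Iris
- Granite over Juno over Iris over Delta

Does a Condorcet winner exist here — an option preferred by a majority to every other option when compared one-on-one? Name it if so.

Head-to-head results (7 voters total):
Granite vs Delta: Delta wins 4–3.
Granite vs Iris: Granite wins 6–1.
Granite vs Juno: Granite wins 4–3.
Delta vs Iris: Delta wins 5–2.
Delta vs Juno: Juno wins 5–2.
Iris vs Juno: Juno wins 6–1.
No candidate beats all others: Granite beats Juno beats Delta beats Granite, a majority cycle.

None — there is no Condorcet winner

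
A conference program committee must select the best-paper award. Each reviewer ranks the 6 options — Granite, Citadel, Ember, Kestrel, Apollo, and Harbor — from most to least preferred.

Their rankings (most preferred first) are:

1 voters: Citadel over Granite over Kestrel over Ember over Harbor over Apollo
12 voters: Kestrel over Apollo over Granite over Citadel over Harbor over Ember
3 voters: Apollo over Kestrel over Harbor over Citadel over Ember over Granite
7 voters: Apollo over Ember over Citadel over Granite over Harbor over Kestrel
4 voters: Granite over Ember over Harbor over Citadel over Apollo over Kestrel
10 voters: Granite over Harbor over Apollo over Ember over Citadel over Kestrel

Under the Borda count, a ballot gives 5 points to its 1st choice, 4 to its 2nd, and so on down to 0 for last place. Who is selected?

Apollo

Borda scores:
  Granite: 4 + 12·3 + 3·0 + 7·2 + 4·5 + 10·5 = 124
  Citadel: 5 + 12·2 + 3·2 + 7·3 + 4·2 + 10·1 = 74
  Ember: 2 + 12·0 + 3·1 + 7·4 + 4·4 + 10·2 = 69
  Kestrel: 3 + 12·5 + 3·4 + 7·0 + 4·0 + 10·0 = 75
  Apollo: 0 + 12·4 + 3·5 + 7·5 + 4·1 + 10·3 = 132
  Harbor: 1 + 12·1 + 3·3 + 7·1 + 4·3 + 10·4 = 81
Apollo has the highest total.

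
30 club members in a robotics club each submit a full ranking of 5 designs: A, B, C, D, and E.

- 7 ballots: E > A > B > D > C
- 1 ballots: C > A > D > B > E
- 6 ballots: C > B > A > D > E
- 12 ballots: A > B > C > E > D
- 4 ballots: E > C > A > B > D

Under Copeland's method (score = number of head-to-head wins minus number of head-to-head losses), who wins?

Pairwise results:
  A vs B: A wins 24–6.
  A vs C: A wins 19–11.
  A vs D: A wins 30–0.
  A vs E: A wins 19–11.
  B vs C: B wins 19–11.
  B vs D: B wins 29–1.
  B vs E: B wins 19–11.
  C vs D: C wins 23–7.
  C vs E: C wins 19–11.
  D vs E: E wins 23–7.
Copeland scores (wins − losses):
  A: 4 − 0 = 4
  B: 3 − 1 = 2
  C: 2 − 2 = 0
  D: 0 − 4 = -4
  E: 1 − 3 = -2
A has the best Copeland score.

A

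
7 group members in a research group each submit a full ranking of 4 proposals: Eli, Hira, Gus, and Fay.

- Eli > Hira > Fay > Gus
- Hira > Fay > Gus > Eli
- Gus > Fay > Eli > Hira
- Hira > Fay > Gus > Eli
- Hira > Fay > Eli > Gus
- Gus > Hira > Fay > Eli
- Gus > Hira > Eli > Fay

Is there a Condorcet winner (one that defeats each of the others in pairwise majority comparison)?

Yes

Head-to-head results (7 voters total):
Eli vs Hira: Hira wins 5–2.
Eli vs Gus: Gus wins 5–2.
Eli vs Fay: Fay wins 5–2.
Hira vs Gus: Hira wins 4–3.
Hira vs Fay: Hira wins 6–1.
Gus vs Fay: Fay wins 4–3.
Hira beats each rival — Eli (5–2), Gus (4–3), Fay (6–1) — so Hira is the Condorcet winner.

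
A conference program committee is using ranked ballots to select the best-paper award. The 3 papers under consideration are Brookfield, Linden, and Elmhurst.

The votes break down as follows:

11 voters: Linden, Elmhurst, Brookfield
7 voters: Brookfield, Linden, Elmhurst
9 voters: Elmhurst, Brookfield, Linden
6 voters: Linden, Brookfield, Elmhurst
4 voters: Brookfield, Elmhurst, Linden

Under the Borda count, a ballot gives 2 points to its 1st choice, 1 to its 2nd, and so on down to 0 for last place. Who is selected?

Borda scores:
  Brookfield: 11·0 + 7·2 + 9·1 + 6·1 + 4·2 = 37
  Linden: 11·2 + 7·1 + 9·0 + 6·2 + 4·0 = 41
  Elmhurst: 11·1 + 7·0 + 9·2 + 6·0 + 4·1 = 33
Linden has the highest total.

Linden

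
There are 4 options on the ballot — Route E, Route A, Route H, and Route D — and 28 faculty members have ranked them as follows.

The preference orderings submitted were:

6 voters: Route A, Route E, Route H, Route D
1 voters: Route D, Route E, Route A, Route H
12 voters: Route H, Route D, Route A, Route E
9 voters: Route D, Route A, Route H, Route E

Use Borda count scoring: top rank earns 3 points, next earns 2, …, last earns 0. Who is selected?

Borda scores:
  Route E: 6·2 + 2 + 12·0 + 9·0 = 14
  Route A: 6·3 + 1 + 12·1 + 9·2 = 49
  Route H: 6·1 + 0 + 12·3 + 9·1 = 51
  Route D: 6·0 + 3 + 12·2 + 9·3 = 54
Route D has the highest total.

Route D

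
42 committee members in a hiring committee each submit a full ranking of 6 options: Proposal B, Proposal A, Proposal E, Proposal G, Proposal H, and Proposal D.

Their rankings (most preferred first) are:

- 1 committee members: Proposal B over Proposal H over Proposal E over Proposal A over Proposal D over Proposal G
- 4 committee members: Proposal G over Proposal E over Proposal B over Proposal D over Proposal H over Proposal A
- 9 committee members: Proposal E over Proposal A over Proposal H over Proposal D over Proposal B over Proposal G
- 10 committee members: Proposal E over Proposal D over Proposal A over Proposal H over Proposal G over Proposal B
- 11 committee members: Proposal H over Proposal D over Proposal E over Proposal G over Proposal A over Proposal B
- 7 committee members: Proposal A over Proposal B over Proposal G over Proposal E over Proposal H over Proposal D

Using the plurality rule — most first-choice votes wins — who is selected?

Proposal E

First-place vote totals:
  Proposal B: 1
  Proposal A: 7
  Proposal E: 19
  Proposal G: 4
  Proposal H: 11
  Proposal D: 0
Proposal E has the most first-place votes.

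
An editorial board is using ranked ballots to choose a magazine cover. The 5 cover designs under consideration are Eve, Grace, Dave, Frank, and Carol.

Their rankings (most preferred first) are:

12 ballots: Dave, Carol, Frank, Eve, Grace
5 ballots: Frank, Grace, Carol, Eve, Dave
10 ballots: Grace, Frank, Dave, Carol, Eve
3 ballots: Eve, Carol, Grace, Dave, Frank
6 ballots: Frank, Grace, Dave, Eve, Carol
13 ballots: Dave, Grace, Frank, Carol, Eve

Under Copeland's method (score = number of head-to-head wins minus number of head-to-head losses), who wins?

Pairwise results:
  Eve vs Grace: Grace wins 34–15.
  Eve vs Dave: Dave wins 41–8.
  Eve vs Frank: Frank wins 46–3.
  Eve vs Carol: Carol wins 40–9.
  Grace vs Dave: Dave wins 25–24.
  Grace vs Frank: Grace wins 26–23.
  Grace vs Carol: Grace wins 34–15.
  Dave vs Frank: Dave wins 28–21.
  Dave vs Carol: Dave wins 41–8.
  Frank vs Carol: Frank wins 34–15.
Copeland scores (wins − losses):
  Eve: 0 − 4 = -4
  Grace: 3 − 1 = 2
  Dave: 4 − 0 = 4
  Frank: 2 − 2 = 0
  Carol: 1 − 3 = -2
Dave has the best Copeland score.

Dave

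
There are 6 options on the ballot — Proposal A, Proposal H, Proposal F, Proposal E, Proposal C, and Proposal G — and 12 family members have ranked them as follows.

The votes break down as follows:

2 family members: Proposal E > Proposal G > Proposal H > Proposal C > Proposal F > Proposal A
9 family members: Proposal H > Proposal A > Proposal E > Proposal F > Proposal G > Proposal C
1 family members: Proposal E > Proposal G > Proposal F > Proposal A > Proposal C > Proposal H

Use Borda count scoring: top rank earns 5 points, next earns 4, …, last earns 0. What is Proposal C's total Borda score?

Borda scores:
  Proposal A: 2·0 + 9·4 + 2 = 38
  Proposal H: 2·3 + 9·5 + 0 = 51
  Proposal F: 2·1 + 9·2 + 3 = 23
  Proposal E: 2·5 + 9·3 + 5 = 42
  Proposal C: 2·2 + 9·0 + 1 = 5
  Proposal G: 2·4 + 9·1 + 4 = 21

5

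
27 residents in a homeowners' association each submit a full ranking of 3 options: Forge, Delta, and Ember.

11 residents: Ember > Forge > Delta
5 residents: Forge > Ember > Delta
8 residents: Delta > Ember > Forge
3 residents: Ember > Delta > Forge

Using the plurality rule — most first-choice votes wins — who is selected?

First-place vote totals:
  Forge: 5
  Delta: 8
  Ember: 14
Ember has the most first-place votes.

Ember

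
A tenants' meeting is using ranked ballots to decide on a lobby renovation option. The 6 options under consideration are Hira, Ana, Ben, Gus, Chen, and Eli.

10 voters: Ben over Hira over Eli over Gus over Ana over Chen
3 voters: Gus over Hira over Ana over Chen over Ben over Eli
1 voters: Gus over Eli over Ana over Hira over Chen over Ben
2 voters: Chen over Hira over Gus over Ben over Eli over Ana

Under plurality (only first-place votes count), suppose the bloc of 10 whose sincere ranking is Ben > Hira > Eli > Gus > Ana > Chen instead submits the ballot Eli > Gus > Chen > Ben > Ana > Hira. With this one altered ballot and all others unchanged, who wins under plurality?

Eli

First-place totals with the altered ballot: Hira 0, Ana 0, Ben 0, Gus 4, Chen 2, Eli 10.
The switch changes the winner from Ben to Eli.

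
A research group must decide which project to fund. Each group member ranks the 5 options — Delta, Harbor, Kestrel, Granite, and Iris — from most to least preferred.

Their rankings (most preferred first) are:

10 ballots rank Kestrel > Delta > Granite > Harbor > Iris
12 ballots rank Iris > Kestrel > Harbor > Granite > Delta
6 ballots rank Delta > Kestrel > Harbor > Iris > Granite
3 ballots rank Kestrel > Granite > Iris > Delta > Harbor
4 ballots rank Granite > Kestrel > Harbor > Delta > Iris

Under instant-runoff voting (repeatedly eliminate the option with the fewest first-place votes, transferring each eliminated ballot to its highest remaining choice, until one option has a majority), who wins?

Round 1: Kestrel 13, Iris 12, Delta 6, Granite 4, Harbor 0. Harbor has the fewest and is eliminated.
Round 2: Kestrel 13, Iris 12, Delta 6, Granite 4. Granite has the fewest and is eliminated.
Round 3: Kestrel 17, Iris 12, Delta 6. Delta has the fewest and is eliminated.
Round 4: Kestrel 23, Iris 12. Kestrel has a majority.

Kestrel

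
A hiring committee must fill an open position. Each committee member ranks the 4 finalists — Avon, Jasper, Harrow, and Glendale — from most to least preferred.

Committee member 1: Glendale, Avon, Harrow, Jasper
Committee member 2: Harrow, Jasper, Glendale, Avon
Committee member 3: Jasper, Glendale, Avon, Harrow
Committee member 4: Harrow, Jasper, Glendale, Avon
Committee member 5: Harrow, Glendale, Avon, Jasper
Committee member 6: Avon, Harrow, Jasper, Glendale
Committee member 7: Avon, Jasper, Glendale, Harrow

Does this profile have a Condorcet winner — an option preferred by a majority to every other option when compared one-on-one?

Head-to-head results (7 voters total):
Avon vs Jasper: Avon wins 4–3.
Avon vs Harrow: Avon wins 4–3.
Avon vs Glendale: Glendale wins 5–2.
Jasper vs Harrow: Harrow wins 5–2.
Jasper vs Glendale: Jasper wins 5–2.
Harrow vs Glendale: Harrow wins 4–3.
No candidate beats all others: Avon beats Jasper beats Glendale beats Avon, a majority cycle.

No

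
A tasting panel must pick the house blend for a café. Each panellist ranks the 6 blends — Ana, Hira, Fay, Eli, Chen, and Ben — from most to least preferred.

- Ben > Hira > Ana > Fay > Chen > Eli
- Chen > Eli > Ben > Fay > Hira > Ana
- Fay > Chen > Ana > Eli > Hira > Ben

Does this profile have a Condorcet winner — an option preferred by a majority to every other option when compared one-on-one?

No

Head-to-head results (3 voters total):
Ana vs Hira: Hira wins 2–1.
Ana vs Fay: Fay wins 2–1.
Ana vs Eli: Ana wins 2–1.
Ana vs Chen: Chen wins 2–1.
Ana vs Ben: Ben wins 2–1.
Hira vs Fay: Fay wins 2–1.
Hira vs Eli: Eli wins 2–1.
Hira vs Chen: Chen wins 2–1.
Hira vs Ben: Ben wins 2–1.
Fay vs Eli: Fay wins 2–1.
Fay vs Chen: Fay wins 2–1.
Fay vs Ben: Ben wins 2–1.
Eli vs Chen: Chen wins 3–0.
Eli vs Ben: Eli wins 2–1.
Chen vs Ben: Chen wins 2–1.
No candidate beats all others: Ana beats Eli beats Hira beats Ana, a majority cycle.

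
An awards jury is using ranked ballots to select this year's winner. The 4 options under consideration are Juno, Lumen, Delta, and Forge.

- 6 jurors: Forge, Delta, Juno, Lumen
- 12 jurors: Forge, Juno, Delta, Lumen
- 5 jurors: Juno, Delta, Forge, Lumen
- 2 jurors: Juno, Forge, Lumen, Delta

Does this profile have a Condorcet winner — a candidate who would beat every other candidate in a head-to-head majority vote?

Head-to-head results (25 voters total):
Juno vs Lumen: Juno wins 25–0.
Juno vs Delta: Juno wins 19–6.
Juno vs Forge: Forge wins 18–7.
Lumen vs Delta: Delta wins 23–2.
Lumen vs Forge: Forge wins 25–0.
Delta vs Forge: Forge wins 20–5.
Forge beats each rival — Juno (18–7), Lumen (25–0), Delta (20–5) — so Forge is the Condorcet winner.

Yes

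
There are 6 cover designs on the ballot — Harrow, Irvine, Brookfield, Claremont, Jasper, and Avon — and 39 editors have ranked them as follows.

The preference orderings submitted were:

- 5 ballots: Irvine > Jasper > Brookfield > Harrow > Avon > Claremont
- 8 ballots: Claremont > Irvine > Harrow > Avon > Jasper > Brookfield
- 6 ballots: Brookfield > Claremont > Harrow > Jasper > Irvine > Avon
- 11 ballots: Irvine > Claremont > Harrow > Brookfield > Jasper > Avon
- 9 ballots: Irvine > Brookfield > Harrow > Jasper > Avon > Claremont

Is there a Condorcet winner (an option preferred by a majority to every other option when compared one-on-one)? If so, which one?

Head-to-head results (39 voters total):
Harrow vs Irvine: Irvine wins 33–6.
Harrow vs Brookfield: Brookfield wins 20–19.
Harrow vs Claremont: Claremont wins 25–14.
Harrow vs Jasper: Harrow wins 34–5.
Harrow vs Avon: Harrow wins 39–0.
Irvine vs Brookfield: Irvine wins 33–6.
Irvine vs Claremont: Irvine wins 25–14.
Irvine vs Jasper: Irvine wins 33–6.
Irvine vs Avon: Irvine wins 39–0.
Brookfield vs Claremont: Brookfield wins 20–19.
Brookfield vs Jasper: Brookfield wins 26–13.
Brookfield vs Avon: Brookfield wins 31–8.
Claremont vs Jasper: Claremont wins 25–14.
Claremont vs Avon: Claremont wins 25–14.
Jasper vs Avon: Jasper wins 31–8.
Irvine beats each rival — Harrow (33–6), Brookfield (33–6), Claremont (25–14), Jasper (33–6), Avon (39–0) — so Irvine is the Condorcet winner.

Irvine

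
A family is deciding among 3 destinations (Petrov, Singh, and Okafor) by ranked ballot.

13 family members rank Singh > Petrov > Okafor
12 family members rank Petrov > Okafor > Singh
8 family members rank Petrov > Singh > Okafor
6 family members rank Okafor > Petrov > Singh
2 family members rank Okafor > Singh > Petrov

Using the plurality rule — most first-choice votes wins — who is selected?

Petrov

First-place vote totals:
  Petrov: 20
  Singh: 13
  Okafor: 8
Petrov has the most first-place votes.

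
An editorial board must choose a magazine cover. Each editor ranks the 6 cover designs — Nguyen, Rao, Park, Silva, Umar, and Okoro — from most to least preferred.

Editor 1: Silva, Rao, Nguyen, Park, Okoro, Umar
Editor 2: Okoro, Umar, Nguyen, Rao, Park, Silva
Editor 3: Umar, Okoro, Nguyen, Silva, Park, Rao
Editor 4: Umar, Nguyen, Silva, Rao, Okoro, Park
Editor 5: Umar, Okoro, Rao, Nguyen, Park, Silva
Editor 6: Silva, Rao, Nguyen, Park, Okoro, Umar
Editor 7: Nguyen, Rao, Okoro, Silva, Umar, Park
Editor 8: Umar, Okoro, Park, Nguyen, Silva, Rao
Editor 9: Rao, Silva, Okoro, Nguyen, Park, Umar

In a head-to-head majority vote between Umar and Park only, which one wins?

Ballots ranking Umar above Park: 6.
Ballots ranking Park above Umar: 3.
Umar wins the head-to-head, 6–3.

Umar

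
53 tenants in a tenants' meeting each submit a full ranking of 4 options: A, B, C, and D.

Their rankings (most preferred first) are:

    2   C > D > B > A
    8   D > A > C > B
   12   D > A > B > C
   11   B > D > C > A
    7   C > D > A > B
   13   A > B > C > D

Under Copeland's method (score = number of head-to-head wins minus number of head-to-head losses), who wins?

D

Pairwise results:
  A vs B: A wins 40–13.
  A vs C: A wins 33–20.
  A vs D: D wins 40–13.
  B vs C: B wins 36–17.
  B vs D: D wins 29–24.
  C vs D: D wins 31–22.
Copeland scores (wins − losses):
  A: 2 − 1 = 1
  B: 1 − 2 = -1
  C: 0 − 3 = -3
  D: 3 − 0 = 3
D has the best Copeland score.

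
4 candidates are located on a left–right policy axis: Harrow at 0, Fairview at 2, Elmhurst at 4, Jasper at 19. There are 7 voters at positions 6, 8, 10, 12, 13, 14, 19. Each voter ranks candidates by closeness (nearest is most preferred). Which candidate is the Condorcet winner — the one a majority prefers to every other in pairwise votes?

With single-peaked preferences on a line, the Condorcet winner is the candidate closest to the median voter.
The median voter (position 12) is closest to Jasper at 19.
Check: Jasper vs Fairview — voters closer to Jasper: 4 of 7.

Jasper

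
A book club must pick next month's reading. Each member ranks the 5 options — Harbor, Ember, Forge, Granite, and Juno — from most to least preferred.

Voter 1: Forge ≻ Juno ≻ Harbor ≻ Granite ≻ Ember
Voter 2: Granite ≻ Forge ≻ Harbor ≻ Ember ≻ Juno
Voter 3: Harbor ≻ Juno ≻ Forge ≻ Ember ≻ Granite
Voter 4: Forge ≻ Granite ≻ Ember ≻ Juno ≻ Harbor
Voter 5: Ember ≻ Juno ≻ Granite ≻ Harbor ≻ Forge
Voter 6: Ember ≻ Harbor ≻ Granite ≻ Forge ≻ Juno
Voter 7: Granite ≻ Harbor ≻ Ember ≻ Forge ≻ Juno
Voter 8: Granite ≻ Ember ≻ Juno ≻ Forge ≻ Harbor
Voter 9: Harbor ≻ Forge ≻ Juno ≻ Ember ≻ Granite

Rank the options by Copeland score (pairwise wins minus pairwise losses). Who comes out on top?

Granite

Pairwise results:
  Harbor vs Ember: Harbor wins 5–4.
  Harbor vs Forge: Harbor wins 5–4.
  Harbor vs Granite: Granite wins 5–4.
  Harbor vs Juno: Harbor wins 5–4.
  Ember vs Forge: Forge wins 5–4.
  Ember vs Granite: Granite wins 5–4.
  Ember vs Juno: Ember wins 6–3.
  Forge vs Granite: Granite wins 5–4.
  Forge vs Juno: Forge wins 6–3.
  Granite vs Juno: Granite wins 5–4.
Copeland scores (wins − losses):
  Harbor: 3 − 1 = 2
  Ember: 1 − 3 = -2
  Forge: 2 − 2 = 0
  Granite: 4 − 0 = 4
  Juno: 0 − 4 = -4
Granite has the best Copeland score.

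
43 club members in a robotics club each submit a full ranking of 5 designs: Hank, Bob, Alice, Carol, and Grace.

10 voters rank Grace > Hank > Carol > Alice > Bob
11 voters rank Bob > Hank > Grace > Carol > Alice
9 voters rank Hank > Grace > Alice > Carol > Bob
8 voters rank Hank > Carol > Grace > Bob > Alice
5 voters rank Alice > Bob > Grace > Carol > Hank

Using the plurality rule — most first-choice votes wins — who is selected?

Hank

First-place vote totals:
  Hank: 17
  Bob: 11
  Alice: 5
  Carol: 0
  Grace: 10
Hank has the most first-place votes.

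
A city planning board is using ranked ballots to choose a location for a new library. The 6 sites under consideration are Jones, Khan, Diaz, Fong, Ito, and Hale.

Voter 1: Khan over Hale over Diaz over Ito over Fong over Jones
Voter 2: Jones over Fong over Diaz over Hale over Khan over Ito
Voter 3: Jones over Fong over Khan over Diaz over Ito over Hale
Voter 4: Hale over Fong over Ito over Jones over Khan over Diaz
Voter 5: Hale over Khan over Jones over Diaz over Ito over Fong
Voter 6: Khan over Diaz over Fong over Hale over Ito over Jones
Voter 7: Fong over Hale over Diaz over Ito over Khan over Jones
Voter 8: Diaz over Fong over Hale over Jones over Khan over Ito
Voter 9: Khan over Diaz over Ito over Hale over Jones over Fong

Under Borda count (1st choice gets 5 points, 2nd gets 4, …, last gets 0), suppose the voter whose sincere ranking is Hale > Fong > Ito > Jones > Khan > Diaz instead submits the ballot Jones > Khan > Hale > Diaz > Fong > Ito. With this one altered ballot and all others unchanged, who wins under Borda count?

Borda totals with the altered ballot: Jones 21, Khan 29, Diaz 28, Fong 22, Ito 10, Hale 25.
The switch changes the winner from Hale to Khan.

Khan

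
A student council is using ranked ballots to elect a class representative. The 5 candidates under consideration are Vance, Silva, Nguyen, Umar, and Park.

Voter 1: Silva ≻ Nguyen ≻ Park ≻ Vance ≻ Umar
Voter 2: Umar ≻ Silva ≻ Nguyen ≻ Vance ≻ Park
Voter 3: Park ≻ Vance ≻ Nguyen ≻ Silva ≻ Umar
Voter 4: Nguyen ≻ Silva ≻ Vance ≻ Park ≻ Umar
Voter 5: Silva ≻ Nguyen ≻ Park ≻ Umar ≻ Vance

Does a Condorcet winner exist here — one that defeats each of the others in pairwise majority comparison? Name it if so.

Head-to-head results (5 voters total):
Vance vs Silva: Silva wins 4–1.
Vance vs Nguyen: Nguyen wins 4–1.
Vance vs Umar: Vance wins 3–2.
Vance vs Park: Park wins 3–2.
Silva vs Nguyen: Silva wins 3–2.
Silva vs Umar: Silva wins 4–1.
Silva vs Park: Silva wins 4–1.
Nguyen vs Umar: Nguyen wins 4–1.
Nguyen vs Park: Nguyen wins 4–1.
Umar vs Park: Park wins 4–1.
Silva beats each rival — Vance (4–1), Nguyen (3–2), Umar (4–1), Park (4–1) — so Silva is the Condorcet winner.

Silva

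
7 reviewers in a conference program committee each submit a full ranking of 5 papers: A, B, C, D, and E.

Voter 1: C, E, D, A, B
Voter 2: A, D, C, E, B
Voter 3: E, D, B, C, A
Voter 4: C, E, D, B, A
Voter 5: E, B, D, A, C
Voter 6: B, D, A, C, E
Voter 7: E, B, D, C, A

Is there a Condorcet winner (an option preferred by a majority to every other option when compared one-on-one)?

No

Head-to-head results (7 voters total):
A vs B: B wins 5–2.
A vs C: C wins 4–3.
A vs D: D wins 6–1.
A vs E: E wins 5–2.
B vs C: B wins 4–3.
B vs D: D wins 4–3.
B vs E: E wins 6–1.
C vs D: D wins 5–2.
C vs E: C wins 4–3.
D vs E: E wins 5–2.
No candidate beats all others: B beats C beats E beats B, a majority cycle.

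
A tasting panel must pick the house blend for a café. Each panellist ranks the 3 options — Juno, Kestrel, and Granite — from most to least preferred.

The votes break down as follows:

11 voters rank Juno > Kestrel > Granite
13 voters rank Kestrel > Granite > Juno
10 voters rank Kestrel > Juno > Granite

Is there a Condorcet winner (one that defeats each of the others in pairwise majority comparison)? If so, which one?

Kestrel

Head-to-head results (34 voters total):
Juno vs Kestrel: Kestrel wins 23–11.
Juno vs Granite: Juno wins 21–13.
Kestrel vs Granite: Kestrel wins 34–0.
Kestrel beats each rival — Juno (23–11), Granite (34–0) — so Kestrel is the Condorcet winner.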